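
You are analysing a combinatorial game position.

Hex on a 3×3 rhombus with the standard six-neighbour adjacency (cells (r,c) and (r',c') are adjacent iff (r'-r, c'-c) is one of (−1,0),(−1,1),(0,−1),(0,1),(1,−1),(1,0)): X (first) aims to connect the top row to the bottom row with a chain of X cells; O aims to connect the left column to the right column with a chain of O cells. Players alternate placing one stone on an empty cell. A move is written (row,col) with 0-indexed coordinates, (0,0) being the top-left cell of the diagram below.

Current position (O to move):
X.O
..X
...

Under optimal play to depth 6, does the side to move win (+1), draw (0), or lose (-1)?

ply 1, O at X.O/..X/... | (0,1)=-1→XOO/..X/...; (1,0)=+1→X.O/O.X/...*; (1,1)=+1→X.O/.OX/...; (2,0)=-1→X.O/..X/O..; (2,1)=-1→X.O/..X/.O.; (2,2)=-1→X.O/..X/..O
ply 2, X at X.O/O.X/... | (0,1)=-1→XXO/O.X/...*; (1,1)=-1→X.O/OXX/...; (2,0)=-1→X.O/O.X/X..; (2,1)=-1→X.O/O.X/.X.; (2,2)=-1→X.O/O.X/..X
ply 3, O at XXO/O.X/... | (1,1)=+1→XXO/OOX/...*; (2,0)=-1→XXO/O.X/O..; (2,1)=-1→XXO/O.X/.O.; (2,2)=-1→XXO/O.X/..O
ply 4: XXO/OOX/... is terminal -1 (X); from X.O/..X/... depth 6

value(X.O/..X/..., O) = +1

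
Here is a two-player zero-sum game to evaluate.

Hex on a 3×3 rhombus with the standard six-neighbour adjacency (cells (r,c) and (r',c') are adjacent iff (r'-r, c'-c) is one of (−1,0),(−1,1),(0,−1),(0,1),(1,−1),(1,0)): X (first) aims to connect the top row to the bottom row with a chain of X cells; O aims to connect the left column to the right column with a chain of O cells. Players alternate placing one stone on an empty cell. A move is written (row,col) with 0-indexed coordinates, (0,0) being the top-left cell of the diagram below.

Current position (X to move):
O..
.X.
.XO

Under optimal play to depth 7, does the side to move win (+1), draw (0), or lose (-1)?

[O../.X./.XO] X move#1: (0,1):+1/OX./.X./.XO*, (0,2):+1/O.X/.X./.XO, (1,0):+1/O../XX./.XO, (1,2):+1/O../.XX/.XO, (2,0):+1/O../.X./XXO
[OX./.X./.XO] end (terminal -1, O#2); searched O../.X./.XO to 7

value(O../.X./.XO, X) = +1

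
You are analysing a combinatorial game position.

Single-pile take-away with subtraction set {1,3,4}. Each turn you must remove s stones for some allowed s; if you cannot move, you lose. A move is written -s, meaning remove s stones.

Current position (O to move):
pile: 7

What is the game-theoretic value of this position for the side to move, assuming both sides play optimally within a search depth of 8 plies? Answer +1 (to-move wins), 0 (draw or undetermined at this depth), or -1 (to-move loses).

value(7, O) = -1

[7] O move#1: -1:-1/6*, -3:-1/4, -4:-1/3
[6] X move#2: -1:-1/5, -3:-1/3, -4:+1/2*
[2] O move#3: -1:-1/1*
[1] X move#4: -1:+1/0*
[0] end (terminal -1, O#5); searched 7 to 8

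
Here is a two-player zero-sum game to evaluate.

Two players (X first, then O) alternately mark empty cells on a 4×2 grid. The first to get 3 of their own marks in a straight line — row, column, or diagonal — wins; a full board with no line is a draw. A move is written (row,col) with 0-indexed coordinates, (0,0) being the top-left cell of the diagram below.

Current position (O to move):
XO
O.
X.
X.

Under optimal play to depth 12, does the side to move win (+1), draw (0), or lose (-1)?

p1 O@[XO/O./X./X.]: (1,1)[XO/OO/X./X.]+0* (2,1)[XO/O./XO/X.]+0 (3,1)[XO/O./X./XO]+0
p2 X@[XO/OO/X./X.]: (2,1)[XO/OO/XX/X.]+0* (3,1)[XO/OO/X./XX]-1
p3 O@[XO/OO/XX/X.]: (3,1)[XO/OO/XX/XO]+0*
p4 X@[XO/OO/XX/XO] terminal +0; root [XO/O./X./X.] d12

value(XO/O./X./X., O) = 0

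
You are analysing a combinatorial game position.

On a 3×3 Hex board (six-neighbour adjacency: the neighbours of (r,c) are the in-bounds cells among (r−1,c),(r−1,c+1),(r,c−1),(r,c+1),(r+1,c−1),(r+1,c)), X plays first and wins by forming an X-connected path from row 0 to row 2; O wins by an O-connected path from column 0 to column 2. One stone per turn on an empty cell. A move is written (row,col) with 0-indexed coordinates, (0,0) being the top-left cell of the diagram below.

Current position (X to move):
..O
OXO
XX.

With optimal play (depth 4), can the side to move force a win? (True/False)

X winning at [..O/OXO/XX.]: True

[..O/OXO/XX.] X move#1: (0,0):-1/X.O/OXO/XX., (0,1):+1/.XO/OXO/XX.*, (2,2):-1/..O/OXO/XXX
[.XO/OXO/XX.] end (terminal -1, O#2); searched ..O/OXO/XX. to 4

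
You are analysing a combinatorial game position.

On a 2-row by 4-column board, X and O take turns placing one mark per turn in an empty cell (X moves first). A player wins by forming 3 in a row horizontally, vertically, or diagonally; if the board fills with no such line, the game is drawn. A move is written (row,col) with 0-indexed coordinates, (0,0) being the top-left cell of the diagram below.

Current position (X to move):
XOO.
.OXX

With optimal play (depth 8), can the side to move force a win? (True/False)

p1 X@[XOO./.OXX]: (0,3)[XOOX/.OXX]+0* (1,0)[XOO./XOXX]-1
p2 O@[XOOX/.OXX]: (1,0)[XOOX/OOXX]+0*
p3 X@[XOOX/OOXX] terminal +0; root [XOO./.OXX] d8

X winning at [XOO./.OXX]: False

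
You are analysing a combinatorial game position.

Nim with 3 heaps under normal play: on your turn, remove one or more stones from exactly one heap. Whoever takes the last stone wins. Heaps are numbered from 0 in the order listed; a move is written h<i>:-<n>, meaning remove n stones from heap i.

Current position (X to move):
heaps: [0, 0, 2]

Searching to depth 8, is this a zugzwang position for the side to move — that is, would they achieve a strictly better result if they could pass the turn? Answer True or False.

ply 1, X at (0,0,2) | h2:-1=-1→(0,0,1); h2:-2=+1→(0,0,0)*
ply 2: (0,0,0) is terminal -1 (O); from (0,0,2) depth 8
if X skipped the turn, O would face:
~ ply 1, O at (0,0,2) | h2:-1=-1→(0,0,1); h2:-2=+1→(0,0,0)*
~ ply 2: (0,0,0) is terminal -1 (X); from (0,0,2) depth 8
compare (X): move=+1 vs pass=-1

zugzwang((0,0,2), X) = False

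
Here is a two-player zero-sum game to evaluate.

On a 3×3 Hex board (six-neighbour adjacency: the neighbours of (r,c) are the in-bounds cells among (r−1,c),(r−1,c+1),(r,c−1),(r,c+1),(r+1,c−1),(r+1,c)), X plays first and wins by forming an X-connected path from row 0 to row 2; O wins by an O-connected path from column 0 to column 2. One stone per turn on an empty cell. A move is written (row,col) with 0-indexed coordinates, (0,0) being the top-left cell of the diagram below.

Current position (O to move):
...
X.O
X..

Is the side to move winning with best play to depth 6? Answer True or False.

O winning at [.../X.O/X..]: False

[.../X.O/X..] O move#1: (0,0):-1/O../X.O/X..*, (0,1):-1/.O./X.O/X.., (0,2):-1/..O/X.O/X.., (1,1):-1/.../XOO/X.., (2,1):-1/.../X.O/XO., (2,2):-1/.../X.O/X.O
[O../X.O/X..] X move#2: (0,1):+1/OX./X.O/X..*, (0,2):+1/O.X/X.O/X.., (1,1):+1/O../XXO/X.., (2,1):-1/O../X.O/XX., (2,2):-1/O../X.O/X.X
[OX./X.O/X..] end (terminal -1, O#3); searched .../X.O/X.. to 6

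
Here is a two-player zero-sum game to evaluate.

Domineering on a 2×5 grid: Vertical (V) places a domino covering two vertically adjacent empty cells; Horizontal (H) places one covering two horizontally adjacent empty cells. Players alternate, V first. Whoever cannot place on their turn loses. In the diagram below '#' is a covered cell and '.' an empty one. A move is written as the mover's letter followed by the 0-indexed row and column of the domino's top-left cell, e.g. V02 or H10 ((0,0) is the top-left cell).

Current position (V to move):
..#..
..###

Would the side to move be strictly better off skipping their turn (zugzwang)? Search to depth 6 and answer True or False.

zugzwang(..#../..###, V) = False

ply 1, V at ..#../..### | V00=+1→#.#../#.###*; V01=+1→.##../.####
ply 2, H at #.#../#.### | H03=-1→#.###/#.###*
ply 3, V at #.###/#.### | V01=+1→#####/#####*
ply 4: #####/##### is terminal -1 (H); from ..#../..### depth 6
pass branch (H moves first from the same position):
  | ply 1, H at ..#../..### | H00=+1→###../..###*; H03=-1→..###/..###; H10=+1→..#../#####
  | ply 2: ###../..### is terminal -1 (V); from ..#../..### depth 6
V moving scores +1; V passing scores -1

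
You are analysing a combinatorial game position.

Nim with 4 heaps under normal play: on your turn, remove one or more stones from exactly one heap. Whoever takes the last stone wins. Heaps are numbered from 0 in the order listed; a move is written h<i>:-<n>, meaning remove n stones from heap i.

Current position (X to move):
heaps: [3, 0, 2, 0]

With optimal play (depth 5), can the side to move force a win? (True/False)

X winning at [(3,0,2,0)]: True

ply 1, X at (3,0,2,0) | h0:-1=+1→(2,0,2,0)*; h0:-2=-1→(1,0,2,0); h0:-3=-1→(0,0,2,0); h2:-1=-1→(3,0,1,0); h2:-2=-1→(3,0,0,0)
ply 2, O at (2,0,2,0) | h0:-1=-1→(1,0,2,0)*; h0:-2=-1→(0,0,2,0); h2:-1=-1→(2,0,1,0); h2:-2=-1→(2,0,0,0)
ply 3, X at (1,0,2,0) | h0:-1=-1→(0,0,2,0); h2:-1=+1→(1,0,1,0)*; h2:-2=-1→(1,0,0,0)
ply 4, O at (1,0,1,0) | h0:-1=-1→(0,0,1,0)*; h2:-1=-1→(1,0,0,0)
ply 5, X at (0,0,1,0) | h2:-1=+1→(0,0,0,0)*
ply 6: (0,0,0,0) is terminal -1 (O); from (3,0,2,0) depth 5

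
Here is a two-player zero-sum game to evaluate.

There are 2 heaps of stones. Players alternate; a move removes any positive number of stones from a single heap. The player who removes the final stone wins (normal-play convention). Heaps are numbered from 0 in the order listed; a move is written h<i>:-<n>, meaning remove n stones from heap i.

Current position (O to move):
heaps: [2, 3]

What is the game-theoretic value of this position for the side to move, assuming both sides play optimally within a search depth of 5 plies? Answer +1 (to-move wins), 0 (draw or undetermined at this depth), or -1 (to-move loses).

value((2,3), O) = +1

[(2,3)] O move#1: h0:-1:-1/(1,3), h0:-2:-1/(0,3), h1:-1:+1/(2,2)*, h1:-2:-1/(2,1), h1:-3:-1/(2,0)
[(2,2)] X move#2: h0:-1:-1/(1,2)*, h0:-2:-1/(0,2), h1:-1:-1/(2,1), h1:-2:-1/(2,0)
[(1,2)] O move#3: h0:-1:-1/(0,2), h1:-1:+1/(1,1)*, h1:-2:-1/(1,0)
[(1,1)] X move#4: h0:-1:-1/(0,1)*, h1:-1:-1/(1,0)
[(0,1)] O move#5: h1:-1:+1/(0,0)*
[(0,0)] end (terminal -1, X#6); searched (2,3) to 5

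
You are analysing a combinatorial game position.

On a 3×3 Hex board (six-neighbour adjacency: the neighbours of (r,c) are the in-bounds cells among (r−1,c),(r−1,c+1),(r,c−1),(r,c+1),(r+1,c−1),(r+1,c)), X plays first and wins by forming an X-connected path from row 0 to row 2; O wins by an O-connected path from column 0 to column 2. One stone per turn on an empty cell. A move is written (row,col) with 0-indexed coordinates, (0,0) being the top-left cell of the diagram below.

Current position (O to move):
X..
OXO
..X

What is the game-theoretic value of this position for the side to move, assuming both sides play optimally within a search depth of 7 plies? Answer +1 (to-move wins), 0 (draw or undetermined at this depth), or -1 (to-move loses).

value(X../OXO/..X, O) = -1

ply 1, O at X../OXO/..X | (0,1)=-1→XO./OXO/..X*; (0,2)=-1→X.O/OXO/..X; (2,0)=-1→X../OXO/O.X; (2,1)=-1→X../OXO/.OX
ply 2, X at XO./OXO/..X | (0,2)=+1→XOX/OXO/..X*; (2,0)=-1→XO./OXO/X.X; (2,1)=-1→XO./OXO/.XX
ply 3, O at XOX/OXO/..X | (2,0)=-1→XOX/OXO/O.X*; (2,1)=-1→XOX/OXO/.OX
ply 4, X at XOX/OXO/O.X | (2,1)=+1→XOX/OXO/OXX*
ply 5: XOX/OXO/OXX is terminal -1 (O); from X../OXO/..X depth 7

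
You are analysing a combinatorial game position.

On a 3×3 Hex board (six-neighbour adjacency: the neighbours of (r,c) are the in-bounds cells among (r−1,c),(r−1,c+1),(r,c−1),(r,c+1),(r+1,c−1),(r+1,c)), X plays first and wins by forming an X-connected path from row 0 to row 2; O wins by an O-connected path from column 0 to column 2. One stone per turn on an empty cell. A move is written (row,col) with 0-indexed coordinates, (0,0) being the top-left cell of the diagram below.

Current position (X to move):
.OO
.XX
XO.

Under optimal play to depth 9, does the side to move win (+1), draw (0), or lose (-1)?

value(.OO/.XX/XO., X) = -1

ply 1, X at .OO/.XX/XO. | (0,0)=-1→XOO/.XX/XO.*; (1,0)=-1→.OO/XXX/XO.; (2,2)=-1→.OO/.XX/XOX
ply 2, O at XOO/.XX/XO. | (1,0)=+1→XOO/OXX/XO.*; (2,2)=-1→XOO/.XX/XOO
ply 3: XOO/OXX/XO. is terminal -1 (X); from .OO/.XX/XO. depth 9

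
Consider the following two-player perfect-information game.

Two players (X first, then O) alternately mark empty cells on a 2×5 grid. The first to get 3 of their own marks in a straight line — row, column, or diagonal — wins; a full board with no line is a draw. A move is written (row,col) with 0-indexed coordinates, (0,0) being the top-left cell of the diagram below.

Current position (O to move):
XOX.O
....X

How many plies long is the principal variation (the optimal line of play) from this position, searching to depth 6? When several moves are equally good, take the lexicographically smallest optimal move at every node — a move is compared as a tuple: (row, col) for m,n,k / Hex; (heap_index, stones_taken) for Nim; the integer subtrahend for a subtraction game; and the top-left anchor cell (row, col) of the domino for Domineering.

ply 1, O at XOX.O/....X | (0,3)=+0→XOXOO/....X*; (1,0)=+0→XOX.O/O...X; (1,1)=+0→XOX.O/.O..X; (1,2)=+0→XOX.O/..O.X; (1,3)=+0→XOX.O/...OX
ply 2, X at XOXOO/....X | (1,0)=+0→XOXOO/X...X*; (1,1)=+0→XOXOO/.X..X; (1,2)=+0→XOXOO/..X.X; (1,3)=+0→XOXOO/...XX
ply 3, O at XOXOO/X...X | (1,1)=+0→XOXOO/XO..X*; (1,2)=+0→XOXOO/X.O.X; (1,3)=+0→XOXOO/X..OX
ply 4, X at XOXOO/XO..X | (1,2)=+0→XOXOO/XOX.X*; (1,3)=+0→XOXOO/XO.XX
ply 5, O at XOXOO/XOX.X | (1,3)=+0→XOXOO/XOXOX*
ply 6: XOXOO/XOXOX is terminal +0 (X); from XOX.O/....X depth 6

PV length from [XOX.O/....X]: 5 plies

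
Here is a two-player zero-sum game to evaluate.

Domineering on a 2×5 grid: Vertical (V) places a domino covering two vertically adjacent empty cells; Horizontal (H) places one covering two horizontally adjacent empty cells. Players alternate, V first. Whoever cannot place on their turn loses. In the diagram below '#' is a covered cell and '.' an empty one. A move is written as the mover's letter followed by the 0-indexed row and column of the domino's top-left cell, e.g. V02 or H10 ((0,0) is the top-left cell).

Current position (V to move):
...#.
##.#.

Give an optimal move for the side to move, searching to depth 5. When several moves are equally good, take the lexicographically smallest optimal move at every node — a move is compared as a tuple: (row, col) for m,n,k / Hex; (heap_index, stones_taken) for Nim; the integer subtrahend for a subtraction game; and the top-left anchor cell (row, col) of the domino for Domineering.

V's best at [...#./##.#.]: V02

[...#./##.#.] V move#1: V02:+1/..##./####.*, V04:-1/...##/##.##
[..##./####.] H move#2: H00:-1/####./####.*
[####./####.] V move#3: V04:+1/#####/#####*
[#####/#####] end (terminal -1, H#4); searched ...#./##.#. to 5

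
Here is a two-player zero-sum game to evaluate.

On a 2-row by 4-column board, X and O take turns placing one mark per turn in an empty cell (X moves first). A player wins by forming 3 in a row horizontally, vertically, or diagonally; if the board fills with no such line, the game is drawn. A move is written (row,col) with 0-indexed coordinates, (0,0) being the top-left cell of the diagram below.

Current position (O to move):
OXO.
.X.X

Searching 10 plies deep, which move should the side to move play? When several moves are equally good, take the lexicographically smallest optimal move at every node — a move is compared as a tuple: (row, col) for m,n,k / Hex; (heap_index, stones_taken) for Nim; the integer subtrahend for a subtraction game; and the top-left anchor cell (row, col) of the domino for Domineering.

ply 1, O at OXO./.X.X | (0,3)=-1→OXOO/.X.X; (1,0)=-1→OXO./OX.X; (1,2)=+0→OXO./.XOX*
ply 2, X at OXO./.XOX | (0,3)=+0→OXOX/.XOX*; (1,0)=+0→OXO./XXOX
ply 3, O at OXOX/.XOX | (1,0)=+0→OXOX/OXOX*
ply 4: OXOX/OXOX is terminal +0 (X); from OXO./.X.X depth 10

O's best at [OXO./.X.X]: (1,2)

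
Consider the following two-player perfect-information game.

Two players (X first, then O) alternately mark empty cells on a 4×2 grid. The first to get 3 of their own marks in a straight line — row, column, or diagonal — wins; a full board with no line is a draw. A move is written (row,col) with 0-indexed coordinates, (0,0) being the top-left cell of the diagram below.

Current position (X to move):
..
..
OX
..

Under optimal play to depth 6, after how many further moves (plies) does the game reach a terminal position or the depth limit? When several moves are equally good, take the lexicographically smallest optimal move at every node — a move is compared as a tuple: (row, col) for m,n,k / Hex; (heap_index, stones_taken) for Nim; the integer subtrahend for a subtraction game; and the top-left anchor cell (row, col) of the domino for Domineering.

p1 X@[../../OX/..]: (0,0)[X./../OX/..]+0 (0,1)[.X/../OX/..]+0 (1,0)[../X./OX/..]+0 (1,1)[../.X/OX/..]+1* (3,0)[../../OX/X.]+0 (3,1)[../../OX/.X]+0
p2 O@[../.X/OX/..]: (0,0)[O./.X/OX/..]-1* (0,1)[.O/.X/OX/..]-1 (1,0)[../OX/OX/..]-1 (3,0)[../.X/OX/O.]-1 (3,1)[../.X/OX/.O]-1
p3 X@[O./.X/OX/..]: (0,1)[OX/.X/OX/..]+1* (1,0)[O./XX/OX/..]+1 (3,0)[O./.X/OX/X.]-1 (3,1)[O./.X/OX/.X]+1
p4 O@[OX/.X/OX/..] terminal -1; root [../../OX/..] d6

PV length from [../../OX/..]: 3 plies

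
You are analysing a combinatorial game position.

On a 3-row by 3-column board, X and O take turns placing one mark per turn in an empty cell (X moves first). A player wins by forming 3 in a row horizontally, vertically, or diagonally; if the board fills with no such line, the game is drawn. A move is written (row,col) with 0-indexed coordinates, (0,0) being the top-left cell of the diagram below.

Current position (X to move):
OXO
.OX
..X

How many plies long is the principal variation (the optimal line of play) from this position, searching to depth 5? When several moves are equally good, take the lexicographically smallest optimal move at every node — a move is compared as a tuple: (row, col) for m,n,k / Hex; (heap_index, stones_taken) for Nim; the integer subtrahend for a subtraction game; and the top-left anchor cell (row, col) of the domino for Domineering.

PV length from [OXO/.OX/..X]: 3 plies

p1 X@[OXO/.OX/..X]: (1,0)[OXO/XOX/..X]-1 (2,0)[OXO/.OX/X.X]+0* (2,1)[OXO/.OX/.XX]-1
p2 O@[OXO/.OX/X.X]: (1,0)[OXO/OOX/X.X]-1 (2,1)[OXO/.OX/XOX]+0*
p3 X@[OXO/.OX/XOX]: (1,0)[OXO/XOX/XOX]+0*
p4 O@[OXO/XOX/XOX] terminal +0; root [OXO/.OX/..X] d5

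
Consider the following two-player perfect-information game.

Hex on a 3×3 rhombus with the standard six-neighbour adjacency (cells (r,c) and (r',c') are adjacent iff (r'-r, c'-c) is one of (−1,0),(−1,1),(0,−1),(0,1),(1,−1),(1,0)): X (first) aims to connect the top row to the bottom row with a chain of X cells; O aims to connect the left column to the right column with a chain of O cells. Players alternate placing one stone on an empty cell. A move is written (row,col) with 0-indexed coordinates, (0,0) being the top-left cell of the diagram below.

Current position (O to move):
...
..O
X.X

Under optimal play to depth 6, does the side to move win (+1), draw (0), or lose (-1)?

value(.../..O/X.X, O) = +1

p1 O@[.../..O/X.X]: (0,0)[O../..O/X.X]-1 (0,1)[.O./..O/X.X]+1* (0,2)[..O/..O/X.X]-1 (1,0)[.../O.O/X.X]-1 (1,1)[.../.OO/X.X]-1 (2,1)[.../..O/XOX]-1
p2 X@[.O./..O/X.X]: (0,0)[XO./..O/X.X]-1* (0,2)[.OX/..O/X.X]-1 (1,0)[.O./X.O/X.X]-1 (1,1)[.O./.XO/X.X]-1 (2,1)[.O./..O/XXX]-1
p3 O@[XO./..O/X.X]: (0,2)[XOO/..O/X.X]-1 (1,0)[XO./O.O/X.X]+1* (1,1)[XO./.OO/X.X]-1 (2,1)[XO./..O/XOX]-1
p4 X@[XO./O.O/X.X]: (0,2)[XOX/O.O/X.X]-1* (1,1)[XO./OXO/X.X]-1 (2,1)[XO./O.O/XXX]-1
p5 O@[XOX/O.O/X.X]: (1,1)[XOX/OOO/X.X]+1* (2,1)[XOX/O.O/XOX]-1
p6 X@[XOX/OOO/X.X] terminal -1; root [.../..O/X.X] d6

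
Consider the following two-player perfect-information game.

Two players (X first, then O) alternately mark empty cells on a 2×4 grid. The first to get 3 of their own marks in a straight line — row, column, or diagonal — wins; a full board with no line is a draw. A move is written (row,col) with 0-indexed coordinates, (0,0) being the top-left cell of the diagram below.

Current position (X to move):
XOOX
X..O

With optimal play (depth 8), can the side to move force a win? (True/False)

p1 X@[XOOX/X..O]: (1,1)[XOOX/XX.O]+0* (1,2)[XOOX/X.XO]+0
p2 O@[XOOX/XX.O]: (1,2)[XOOX/XXOO]+0*
p3 X@[XOOX/XXOO] terminal +0; root [XOOX/X..O] d8

X winning at [XOOX/X..O]: False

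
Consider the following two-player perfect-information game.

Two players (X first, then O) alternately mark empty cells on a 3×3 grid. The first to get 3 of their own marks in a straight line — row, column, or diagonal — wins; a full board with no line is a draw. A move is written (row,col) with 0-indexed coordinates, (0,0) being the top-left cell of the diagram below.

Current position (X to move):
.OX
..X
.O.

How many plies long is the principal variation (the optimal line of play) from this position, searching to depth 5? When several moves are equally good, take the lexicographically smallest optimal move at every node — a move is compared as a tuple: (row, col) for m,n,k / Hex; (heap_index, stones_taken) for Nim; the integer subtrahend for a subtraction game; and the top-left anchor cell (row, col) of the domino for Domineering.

[.OX/..X/.O.] X move#1: (0,0):-1/XOX/..X/.O., (1,0):-1/.OX/X.X/.O., (1,1):+1/.OX/.XX/.O.*, (2,0):-1/.OX/..X/XO., (2,2):+1/.OX/..X/.OX
[.OX/.XX/.O.] O move#2: (0,0):-1/OOX/.XX/.O.*, (1,0):-1/.OX/OXX/.O., (2,0):-1/.OX/.XX/OO., (2,2):-1/.OX/.XX/.OO
[OOX/.XX/.O.] X move#3: (1,0):+1/OOX/XXX/.O.*, (2,0):+1/OOX/.XX/XO., (2,2):+1/OOX/.XX/.OX
[OOX/XXX/.O.] end (terminal -1, O#4); searched .OX/..X/.O. to 5

PV length from [.OX/..X/.O.]: 3 plies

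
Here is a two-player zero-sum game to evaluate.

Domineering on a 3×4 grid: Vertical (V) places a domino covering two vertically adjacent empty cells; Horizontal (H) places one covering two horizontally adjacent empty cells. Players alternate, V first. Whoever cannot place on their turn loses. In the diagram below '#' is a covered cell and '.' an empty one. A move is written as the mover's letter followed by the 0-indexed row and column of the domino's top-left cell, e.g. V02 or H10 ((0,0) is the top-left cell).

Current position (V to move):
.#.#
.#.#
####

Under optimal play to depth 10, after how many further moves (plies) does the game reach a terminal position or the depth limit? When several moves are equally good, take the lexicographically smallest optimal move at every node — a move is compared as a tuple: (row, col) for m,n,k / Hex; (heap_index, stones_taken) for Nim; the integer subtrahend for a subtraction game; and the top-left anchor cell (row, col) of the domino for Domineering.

PV length from [.#.#/.#.#/####]: 1 ply

p1 V@[.#.#/.#.#/####]: V00[##.#/##.#/####]+1* V02[.###/.###/####]+1
p2 H@[##.#/##.#/####] terminal -1; root [.#.#/.#.#/####] d10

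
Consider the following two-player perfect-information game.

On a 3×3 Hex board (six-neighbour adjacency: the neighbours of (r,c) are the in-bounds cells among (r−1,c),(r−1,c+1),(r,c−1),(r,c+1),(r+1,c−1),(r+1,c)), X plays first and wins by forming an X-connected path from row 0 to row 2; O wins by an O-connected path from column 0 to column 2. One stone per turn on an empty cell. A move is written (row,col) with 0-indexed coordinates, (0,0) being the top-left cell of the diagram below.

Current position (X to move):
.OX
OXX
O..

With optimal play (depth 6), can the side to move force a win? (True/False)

[.OX/OXX/O..] X move#1: (0,0):+1/XOX/OXX/O..*, (2,1):+1/.OX/OXX/OX., (2,2):+1/.OX/OXX/O.X
[XOX/OXX/O..] O move#2: (2,1):-1/XOX/OXX/OO.*, (2,2):-1/XOX/OXX/O.O
[XOX/OXX/OO.] X move#3: (2,2):+1/XOX/OXX/OOX*
[XOX/OXX/OOX] end (terminal -1, O#4); searched .OX/OXX/O.. to 6

X winning at [.OX/OXX/O..]: True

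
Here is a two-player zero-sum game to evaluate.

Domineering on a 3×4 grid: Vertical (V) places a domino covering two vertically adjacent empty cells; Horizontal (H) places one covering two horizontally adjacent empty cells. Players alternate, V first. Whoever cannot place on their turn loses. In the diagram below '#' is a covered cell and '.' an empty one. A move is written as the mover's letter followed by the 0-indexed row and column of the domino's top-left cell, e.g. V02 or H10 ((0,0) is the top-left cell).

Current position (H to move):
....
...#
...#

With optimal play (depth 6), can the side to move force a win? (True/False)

H winning at [..../...#/...#]: True

p1 H@[..../...#/...#]: H00[##../...#/...#]-1 H01[.##./...#/...#]-1 H02[..##/...#/...#]-1 H10[..../##.#/...#]+1* H11[..../.###/...#]+1 H20[..../...#/##.#]-1 H21[..../...#/.###]-1
p2 V@[..../##.#/...#]: V02[..#./####/...#]-1* V12[..../####/..##]-1
p3 H@[..#./####/...#]: H00[###./####/...#]+1* H20[..#./####/##.#]+1 H21[..#./####/.###]+1
p4 V@[###./####/...#] terminal -1; root [..../...#/...#] d6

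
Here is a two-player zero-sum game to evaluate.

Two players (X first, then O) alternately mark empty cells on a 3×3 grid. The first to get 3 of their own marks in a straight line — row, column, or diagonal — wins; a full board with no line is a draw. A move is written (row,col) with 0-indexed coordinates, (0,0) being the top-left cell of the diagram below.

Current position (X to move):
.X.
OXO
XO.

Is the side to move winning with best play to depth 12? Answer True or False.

X winning at [.X./OXO/XO.]: True

p1 X@[.X./OXO/XO.]: (0,0)[XX./OXO/XO.]+1* (0,2)[.XX/OXO/XO.]+1 (2,2)[.X./OXO/XOX]+1
p2 O@[XX./OXO/XO.]: (0,2)[XXO/OXO/XO.]-1* (2,2)[XX./OXO/XOO]-1
p3 X@[XXO/OXO/XO.]: (2,2)[XXO/OXO/XOX]+1*
p4 O@[XXO/OXO/XOX] terminal -1; root [.X./OXO/XO.] d12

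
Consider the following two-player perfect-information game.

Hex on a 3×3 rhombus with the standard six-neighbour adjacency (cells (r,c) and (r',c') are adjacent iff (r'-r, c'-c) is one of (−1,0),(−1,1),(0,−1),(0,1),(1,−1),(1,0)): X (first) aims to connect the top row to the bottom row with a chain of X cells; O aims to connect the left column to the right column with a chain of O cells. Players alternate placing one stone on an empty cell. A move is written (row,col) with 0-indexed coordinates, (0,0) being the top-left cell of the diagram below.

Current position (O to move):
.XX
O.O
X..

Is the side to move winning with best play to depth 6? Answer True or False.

[.XX/O.O/X..] O move#1: (0,0):-1/OXX/O.O/X.., (1,1):+1/.XX/OOO/X..*, (2,1):-1/.XX/O.O/XO., (2,2):-1/.XX/O.O/X.O
[.XX/OOO/X..] end (terminal -1, X#2); searched .XX/O.O/X.. to 6

O winning at [.XX/O.O/X..]: True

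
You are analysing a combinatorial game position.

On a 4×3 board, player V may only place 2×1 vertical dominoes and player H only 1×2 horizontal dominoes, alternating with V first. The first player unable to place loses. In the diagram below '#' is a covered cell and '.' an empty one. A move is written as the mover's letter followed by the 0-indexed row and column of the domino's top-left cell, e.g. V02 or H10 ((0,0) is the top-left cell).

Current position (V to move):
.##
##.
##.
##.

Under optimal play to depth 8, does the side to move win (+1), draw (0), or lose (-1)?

value(.##/##./##./##., V) = +1

[.##/##./##./##.] V move#1: V12:+1/.##/###/###/##.*, V22:+1/.##/##./###/###
[.##/###/###/##.] end (terminal -1, H#2); searched .##/##./##./##. to 8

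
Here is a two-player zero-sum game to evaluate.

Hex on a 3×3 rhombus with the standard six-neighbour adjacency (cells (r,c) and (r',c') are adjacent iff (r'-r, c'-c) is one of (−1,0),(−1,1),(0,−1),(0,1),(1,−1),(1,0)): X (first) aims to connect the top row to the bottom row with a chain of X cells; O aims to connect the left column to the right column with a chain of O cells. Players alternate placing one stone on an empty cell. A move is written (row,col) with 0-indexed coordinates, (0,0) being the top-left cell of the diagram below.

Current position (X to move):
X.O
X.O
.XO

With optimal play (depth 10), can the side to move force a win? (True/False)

[X.O/X.O/.XO] X move#1: (0,1):+1/XXO/X.O/.XO*, (1,1):+1/X.O/XXO/.XO, (2,0):+1/X.O/X.O/XXO
[XXO/X.O/.XO] O move#2: (1,1):-1/XXO/XOO/.XO*, (2,0):-1/XXO/X.O/OXO
[XXO/XOO/.XO] X move#3: (2,0):+1/XXO/XOO/XXO*
[XXO/XOO/XXO] end (terminal -1, O#4); searched X.O/X.O/.XO to 10

X winning at [X.O/X.O/.XO]: True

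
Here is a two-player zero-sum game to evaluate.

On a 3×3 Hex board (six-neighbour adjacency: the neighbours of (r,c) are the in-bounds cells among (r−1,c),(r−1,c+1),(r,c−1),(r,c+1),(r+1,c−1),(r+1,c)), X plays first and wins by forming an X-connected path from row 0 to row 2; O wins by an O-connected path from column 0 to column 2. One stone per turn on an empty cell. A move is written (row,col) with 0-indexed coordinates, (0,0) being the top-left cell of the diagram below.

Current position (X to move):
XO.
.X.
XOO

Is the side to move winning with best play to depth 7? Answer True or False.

p1 X@[XO./.X./XOO]: (0,2)[XOX/.X./XOO]+1* (1,0)[XO./XX./XOO]+1 (1,2)[XO./.XX/XOO]+1
p2 O@[XOX/.X./XOO] terminal -1; root [XO./.X./XOO] d7

X winning at [XO./.X./XOO]: True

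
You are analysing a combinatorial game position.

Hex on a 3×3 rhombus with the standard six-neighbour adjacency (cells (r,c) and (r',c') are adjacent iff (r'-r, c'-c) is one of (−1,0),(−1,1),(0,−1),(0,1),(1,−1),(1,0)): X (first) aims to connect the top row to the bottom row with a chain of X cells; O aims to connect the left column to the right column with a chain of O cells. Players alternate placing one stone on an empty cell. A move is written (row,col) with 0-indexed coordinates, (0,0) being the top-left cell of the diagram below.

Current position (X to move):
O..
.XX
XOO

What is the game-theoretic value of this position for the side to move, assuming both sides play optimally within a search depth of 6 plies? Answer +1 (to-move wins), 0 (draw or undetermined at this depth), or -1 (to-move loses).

value(O../.XX/XOO, X) = +1

p1 X@[O../.XX/XOO]: (0,1)[OX./.XX/XOO]+1* (0,2)[O.X/.XX/XOO]+1 (1,0)[O../XXX/XOO]+1
p2 O@[OX./.XX/XOO] terminal -1; root [O../.XX/XOO] d6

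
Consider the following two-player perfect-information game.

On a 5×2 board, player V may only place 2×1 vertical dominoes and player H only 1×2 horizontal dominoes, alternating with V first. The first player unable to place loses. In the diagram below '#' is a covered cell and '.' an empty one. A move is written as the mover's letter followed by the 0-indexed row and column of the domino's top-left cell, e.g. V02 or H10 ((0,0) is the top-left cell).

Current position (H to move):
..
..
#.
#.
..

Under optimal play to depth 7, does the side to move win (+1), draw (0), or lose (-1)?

value(../../#./#./.., H) = +1

ply 1, H at ../../#./#./.. | H00=+1→##/../#./#./..*; H10=+1→../##/#./#./..; H40=-1→../../#./#./##
ply 2, V at ##/../#./#./.. | V11=-1→##/.#/##/#./..*; V21=-1→##/../##/##/..; V31=-1→##/../#./##/.#
ply 3, H at ##/.#/##/#./.. | H40=+1→##/.#/##/#./##*
ply 4: ##/.#/##/#./## is terminal -1 (V); from ../../#./#./.. depth 7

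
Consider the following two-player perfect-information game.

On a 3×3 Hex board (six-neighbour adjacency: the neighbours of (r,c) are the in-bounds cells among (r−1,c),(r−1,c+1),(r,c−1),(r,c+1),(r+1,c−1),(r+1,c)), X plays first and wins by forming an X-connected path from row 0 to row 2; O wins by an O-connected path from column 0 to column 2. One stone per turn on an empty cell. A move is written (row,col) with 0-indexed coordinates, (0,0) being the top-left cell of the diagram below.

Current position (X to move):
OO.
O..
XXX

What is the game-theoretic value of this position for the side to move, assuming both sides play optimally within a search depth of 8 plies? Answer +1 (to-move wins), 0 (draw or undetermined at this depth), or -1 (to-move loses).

[OO./O../XXX] X move#1: (0,2):+1/OOX/O../XXX*, (1,1):-1/OO./OX./XXX, (1,2):-1/OO./O.X/XXX
[OOX/O../XXX] O move#2: (1,1):-1/OOX/OO./XXX*, (1,2):-1/OOX/O.O/XXX
[OOX/OO./XXX] X move#3: (1,2):+1/OOX/OOX/XXX*
[OOX/OOX/XXX] end (terminal -1, O#4); searched OO./O../XXX to 8

value(OO./O../XXX, X) = +1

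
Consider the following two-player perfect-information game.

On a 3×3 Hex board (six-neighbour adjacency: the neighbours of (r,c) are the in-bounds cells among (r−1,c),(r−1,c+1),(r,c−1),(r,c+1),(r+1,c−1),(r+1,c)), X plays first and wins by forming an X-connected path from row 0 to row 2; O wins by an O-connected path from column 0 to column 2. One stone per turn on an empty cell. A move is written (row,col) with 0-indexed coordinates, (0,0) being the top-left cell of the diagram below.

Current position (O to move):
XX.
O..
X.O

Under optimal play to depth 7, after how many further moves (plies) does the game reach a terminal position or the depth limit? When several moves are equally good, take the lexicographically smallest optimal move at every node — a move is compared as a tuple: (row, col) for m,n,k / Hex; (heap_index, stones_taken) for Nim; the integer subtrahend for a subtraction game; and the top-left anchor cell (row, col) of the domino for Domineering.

PV length from [XX./O../X.O]: 3 plies

p1 O@[XX./O../X.O]: (0,2)[XXO/O../X.O]-1 (1,1)[XX./OO./X.O]+1* (1,2)[XX./O.O/X.O]-1 (2,1)[XX./O../XOO]-1
p2 X@[XX./OO./X.O]: (0,2)[XXX/OO./X.O]-1* (1,2)[XX./OOX/X.O]-1 (2,1)[XX./OO./XXO]-1
p3 O@[XXX/OO./X.O]: (1,2)[XXX/OOO/X.O]+1* (2,1)[XXX/OO./XOO]+1
p4 X@[XXX/OOO/X.O] terminal -1; root [XX./O../X.O] d7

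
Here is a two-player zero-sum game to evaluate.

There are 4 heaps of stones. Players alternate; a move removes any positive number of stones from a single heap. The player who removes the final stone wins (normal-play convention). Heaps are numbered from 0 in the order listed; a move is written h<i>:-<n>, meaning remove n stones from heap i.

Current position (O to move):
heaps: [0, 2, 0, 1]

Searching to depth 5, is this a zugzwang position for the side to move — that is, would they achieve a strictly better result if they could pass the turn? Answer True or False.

[(0,2,0,1)] O move#1: h1:-1:+1/(0,1,0,1)*, h1:-2:-1/(0,0,0,1), h3:-1:-1/(0,2,0,0)
[(0,1,0,1)] X move#2: h1:-1:-1/(0,0,0,1)*, h3:-1:-1/(0,1,0,0)
[(0,0,0,1)] O move#3: h3:-1:+1/(0,0,0,0)*
[(0,0,0,0)] end (terminal -1, X#4); searched (0,2,0,1) to 5
pass branch (X moves first from the same position):
  | [(0,2,0,1)] X move#1: h1:-1:+1/(0,1,0,1)*, h1:-2:-1/(0,0,0,1), h3:-1:-1/(0,2,0,0)
  | [(0,1,0,1)] O move#2: h1:-1:-1/(0,0,0,1)*, h3:-1:-1/(0,1,0,0)
  | [(0,0,0,1)] X move#3: h3:-1:+1/(0,0,0,0)*
  | [(0,0,0,0)] end (terminal -1, O#4); searched (0,2,0,1) to 5
O moving scores +1; O passing scores -1

zugzwang((0,2,0,1), O) = False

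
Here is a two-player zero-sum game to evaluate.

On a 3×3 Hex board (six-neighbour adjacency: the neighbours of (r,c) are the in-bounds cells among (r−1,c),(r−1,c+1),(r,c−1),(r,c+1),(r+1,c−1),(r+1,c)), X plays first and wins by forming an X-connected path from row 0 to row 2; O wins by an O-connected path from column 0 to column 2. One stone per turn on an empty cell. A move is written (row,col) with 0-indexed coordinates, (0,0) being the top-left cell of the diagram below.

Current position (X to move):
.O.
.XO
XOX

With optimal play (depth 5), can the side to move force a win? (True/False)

ply 1, X at .O./.XO/XOX | (0,0)=+1→XO./.XO/XOX*; (0,2)=+1→.OX/.XO/XOX; (1,0)=+1→.O./XXO/XOX
ply 2, O at XO./.XO/XOX | (0,2)=-1→XOO/.XO/XOX*; (1,0)=-1→XO./OXO/XOX
ply 3, X at XOO/.XO/XOX | (1,0)=+1→XOO/XXO/XOX*
ply 4: XOO/XXO/XOX is terminal -1 (O); from .O./.XO/XOX depth 5

X winning at [.O./.XO/XOX]: True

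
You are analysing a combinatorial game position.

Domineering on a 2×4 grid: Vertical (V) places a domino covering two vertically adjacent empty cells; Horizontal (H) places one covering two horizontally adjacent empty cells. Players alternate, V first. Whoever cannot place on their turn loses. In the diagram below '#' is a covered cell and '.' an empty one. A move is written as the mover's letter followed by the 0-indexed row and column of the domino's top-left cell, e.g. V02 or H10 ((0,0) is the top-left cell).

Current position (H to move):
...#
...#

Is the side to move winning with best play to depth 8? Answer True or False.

H winning at [...#/...#]: True

p1 H@[...#/...#]: H00[##.#/...#]+1* H01[.###/...#]+1 H10[...#/##.#]+1 H11[...#/.###]+1
p2 V@[##.#/...#]: V02[####/..##]-1*
p3 H@[####/..##]: H10[####/####]+1*
p4 V@[####/####] terminal -1; root [...#/...#] d8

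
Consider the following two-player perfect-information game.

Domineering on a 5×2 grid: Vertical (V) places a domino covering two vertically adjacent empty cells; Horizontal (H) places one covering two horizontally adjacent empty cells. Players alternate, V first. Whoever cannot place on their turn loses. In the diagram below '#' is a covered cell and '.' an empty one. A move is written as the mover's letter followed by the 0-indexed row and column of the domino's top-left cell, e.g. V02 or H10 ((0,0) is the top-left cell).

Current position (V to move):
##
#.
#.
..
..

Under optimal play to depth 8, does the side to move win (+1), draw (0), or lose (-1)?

value(##/#./#./../.., V) = +1

ply 1, V at ##/#./#./../.. | V11=-1→##/##/##/../..; V21=-1→##/#./##/.#/..; V30=+1→##/#./#./#./#.*; V31=+1→##/#./#./.#/.#
ply 2: ##/#./#./#./#. is terminal -1 (H); from ##/#./#./../.. depth 8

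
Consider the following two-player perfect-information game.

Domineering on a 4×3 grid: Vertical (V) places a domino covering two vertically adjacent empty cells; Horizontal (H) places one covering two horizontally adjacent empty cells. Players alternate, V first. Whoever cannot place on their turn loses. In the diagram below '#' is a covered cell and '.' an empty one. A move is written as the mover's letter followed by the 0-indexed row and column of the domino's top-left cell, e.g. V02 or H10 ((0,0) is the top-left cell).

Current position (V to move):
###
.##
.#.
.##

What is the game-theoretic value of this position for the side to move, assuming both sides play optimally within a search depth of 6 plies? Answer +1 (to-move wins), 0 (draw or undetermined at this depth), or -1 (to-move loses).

value(###/.##/.#./.##, V) = +1

ply 1, V at ###/.##/.#./.## | V10=+1→###/###/##./.##*; V20=+1→###/.##/##./###
ply 2: ###/###/##./.## is terminal -1 (H); from ###/.##/.#./.## depth 6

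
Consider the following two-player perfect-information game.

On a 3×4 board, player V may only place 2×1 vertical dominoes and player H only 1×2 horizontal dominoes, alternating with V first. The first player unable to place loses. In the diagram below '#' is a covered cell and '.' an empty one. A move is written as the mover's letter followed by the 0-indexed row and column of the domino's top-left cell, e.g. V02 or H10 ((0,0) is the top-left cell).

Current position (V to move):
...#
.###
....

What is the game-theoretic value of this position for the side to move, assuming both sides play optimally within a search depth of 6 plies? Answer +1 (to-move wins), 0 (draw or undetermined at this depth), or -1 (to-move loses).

[...#/.###/....] V move#1: V00:-1/#..#/####/....*, V10:-1/...#/####/#...
[#..#/####/....] H move#2: H01:+1/####/####/....*, H20:+1/#..#/####/##.., H21:+1/#..#/####/.##., H22:+1/#..#/####/..##
[####/####/....] end (terminal -1, V#3); searched ...#/.###/.... to 6

value(...#/.###/...., V) = -1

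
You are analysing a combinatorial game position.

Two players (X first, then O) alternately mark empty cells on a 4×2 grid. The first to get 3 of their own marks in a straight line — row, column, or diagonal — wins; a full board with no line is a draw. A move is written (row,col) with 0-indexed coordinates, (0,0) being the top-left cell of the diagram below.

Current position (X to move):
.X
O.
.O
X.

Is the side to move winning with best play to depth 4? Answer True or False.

ply 1, X at .X/O./.O/X. | (0,0)=+0→XX/O./.O/X.*; (1,1)=+0→.X/OX/.O/X.; (2,0)=+0→.X/O./XO/X.; (3,1)=+0→.X/O./.O/XX
ply 2, O at XX/O./.O/X. | (1,1)=+0→XX/OO/.O/X.*; (2,0)=+0→XX/O./OO/X.; (3,1)=+0→XX/O./.O/XO
ply 3, X at XX/OO/.O/X. | (2,0)=-1→XX/OO/XO/X.; (3,1)=+0→XX/OO/.O/XX*
ply 4, O at XX/OO/.O/XX | (2,0)=+0→XX/OO/OO/XX*
ply 5: XX/OO/OO/XX is terminal +0 (X); from .X/O./.O/X. depth 4

X winning at [.X/O./.O/X.]: False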